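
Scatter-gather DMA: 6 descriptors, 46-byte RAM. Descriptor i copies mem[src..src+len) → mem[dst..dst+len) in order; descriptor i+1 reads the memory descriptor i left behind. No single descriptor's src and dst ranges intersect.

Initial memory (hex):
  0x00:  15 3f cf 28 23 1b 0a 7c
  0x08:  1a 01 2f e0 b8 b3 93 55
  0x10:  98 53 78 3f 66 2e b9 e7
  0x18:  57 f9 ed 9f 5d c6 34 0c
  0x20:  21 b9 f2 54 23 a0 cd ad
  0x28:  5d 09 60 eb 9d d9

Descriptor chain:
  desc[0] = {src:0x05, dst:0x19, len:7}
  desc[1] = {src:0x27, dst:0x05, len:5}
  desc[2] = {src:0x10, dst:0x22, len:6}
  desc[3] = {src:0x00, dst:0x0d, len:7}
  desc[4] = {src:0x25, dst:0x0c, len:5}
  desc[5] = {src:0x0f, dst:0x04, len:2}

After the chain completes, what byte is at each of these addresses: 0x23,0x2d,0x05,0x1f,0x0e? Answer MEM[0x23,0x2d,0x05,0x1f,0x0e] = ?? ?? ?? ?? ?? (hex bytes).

MEM[0x23,0x2d,0x05,0x1f,0x0e] = 53 d9 09 e0 2e

#0 dst[0x19+7] := {0x1b,0x0a,0x7c,0x1a,0x01,0x2f,0xe0}
#1 dst[0x05+5] := {0xad,0x5d,0x09,0x60,0xeb}
#2 dst[0x22+6] := {0x98,0x53,0x78,0x3f,0x66,0x2e}
#3 dst[0x0d+7] := {0x15,0x3f,0xcf,0x28,0x23,0xad,0x5d}
#4 dst[0x0c+5] := {0x3f,0x66,0x2e,0x5d,0x09}
#5 dst[0x04+2] := {0x5d,0x09}
query mem[0x23]=0x53, mem[0x2d]=0xd9, mem[0x05]=0x09, mem[0x1f]=0xe0, mem[0x0e]=0x2e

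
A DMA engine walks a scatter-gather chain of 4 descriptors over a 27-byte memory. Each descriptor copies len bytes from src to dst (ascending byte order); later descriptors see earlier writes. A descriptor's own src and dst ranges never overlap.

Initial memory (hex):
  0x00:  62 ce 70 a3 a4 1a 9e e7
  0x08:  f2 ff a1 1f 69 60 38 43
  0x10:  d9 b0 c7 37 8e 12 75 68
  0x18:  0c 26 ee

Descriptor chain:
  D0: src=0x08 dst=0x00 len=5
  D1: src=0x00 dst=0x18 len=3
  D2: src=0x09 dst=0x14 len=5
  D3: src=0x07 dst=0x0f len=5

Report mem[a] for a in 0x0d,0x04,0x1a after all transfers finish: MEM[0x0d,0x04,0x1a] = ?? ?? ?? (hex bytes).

  after D0: wrote 5B at 0x00 = f2ffa11f69
  after D1: wrote 3B at 0x18 = f2ffa1
  after D2: wrote 5B at 0x14 = ffa11f6960
  after D3: wrote 5B at 0x0f = e7f2ffa11f
query mem[0x0d]=0x60, mem[0x04]=0x69, mem[0x1a]=0xa1

MEM[0x0d,0x04,0x1a] = 60 69 a1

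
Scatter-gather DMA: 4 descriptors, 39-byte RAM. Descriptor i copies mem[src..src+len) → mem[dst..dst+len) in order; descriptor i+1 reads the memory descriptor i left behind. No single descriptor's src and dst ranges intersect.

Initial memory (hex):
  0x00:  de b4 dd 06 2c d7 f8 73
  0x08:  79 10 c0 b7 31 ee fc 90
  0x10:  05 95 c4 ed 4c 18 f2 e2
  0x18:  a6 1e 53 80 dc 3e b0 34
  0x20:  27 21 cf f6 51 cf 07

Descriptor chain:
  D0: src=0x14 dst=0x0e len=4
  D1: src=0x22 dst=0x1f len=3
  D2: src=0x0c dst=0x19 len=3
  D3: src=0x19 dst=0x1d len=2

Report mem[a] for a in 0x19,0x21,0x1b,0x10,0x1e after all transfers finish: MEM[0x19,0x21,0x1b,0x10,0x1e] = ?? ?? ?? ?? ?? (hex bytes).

#0 dst[0x0e+4] := {0x4c,0x18,0xf2,0xe2}
#1 dst[0x1f+3] := {0xcf,0xf6,0x51}
#2 dst[0x19+3] := {0x31,0xee,0x4c}
#3 dst[0x1d+2] := {0x31,0xee}
query mem[0x19]=0x31, mem[0x21]=0x51, mem[0x1b]=0x4c, mem[0x10]=0xf2, mem[0x1e]=0xee

MEM[0x19,0x21,0x1b,0x10,0x1e] = 31 51 4c f2 ee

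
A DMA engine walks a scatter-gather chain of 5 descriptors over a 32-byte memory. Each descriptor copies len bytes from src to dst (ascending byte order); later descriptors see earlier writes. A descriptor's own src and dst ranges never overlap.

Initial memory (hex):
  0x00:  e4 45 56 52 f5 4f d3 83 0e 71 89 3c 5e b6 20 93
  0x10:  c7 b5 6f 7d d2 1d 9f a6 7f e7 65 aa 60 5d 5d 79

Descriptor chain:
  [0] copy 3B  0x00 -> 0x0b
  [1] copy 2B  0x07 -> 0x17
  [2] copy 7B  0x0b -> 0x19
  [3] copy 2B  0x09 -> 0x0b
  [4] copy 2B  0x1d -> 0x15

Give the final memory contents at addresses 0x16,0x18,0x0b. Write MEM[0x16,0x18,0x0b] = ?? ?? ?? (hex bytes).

[0] 0x00->0x0b len=3 : e4 45 56
[1] 0x07->0x17 len=2 : 83 0e
[2] 0x0b->0x19 len=7 : e4 45 56 20 93 c7 b5
[3] 0x09->0x0b len=2 : 71 89
[4] 0x1d->0x15 len=2 : 93 c7
query mem[0x16]=0xc7, mem[0x18]=0x0e, mem[0x0b]=0x71

MEM[0x16,0x18,0x0b] = c7 0e 71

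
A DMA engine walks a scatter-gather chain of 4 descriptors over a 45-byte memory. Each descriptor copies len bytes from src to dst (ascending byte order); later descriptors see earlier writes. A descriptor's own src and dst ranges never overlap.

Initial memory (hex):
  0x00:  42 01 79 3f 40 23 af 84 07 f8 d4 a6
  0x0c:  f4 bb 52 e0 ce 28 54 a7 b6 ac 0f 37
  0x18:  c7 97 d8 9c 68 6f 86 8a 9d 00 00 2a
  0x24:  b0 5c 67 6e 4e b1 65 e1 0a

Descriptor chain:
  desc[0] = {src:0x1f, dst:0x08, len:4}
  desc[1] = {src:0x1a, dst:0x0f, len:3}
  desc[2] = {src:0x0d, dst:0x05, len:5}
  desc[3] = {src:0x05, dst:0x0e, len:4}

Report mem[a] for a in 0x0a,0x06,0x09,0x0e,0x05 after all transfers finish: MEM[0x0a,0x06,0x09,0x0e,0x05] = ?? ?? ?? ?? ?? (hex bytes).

MEM[0x0a,0x06,0x09,0x0e,0x05] = 00 52 68 bb bb

  after D0: wrote 4B at 0x08 = 8a9d0000
  after D1: wrote 3B at 0x0f = d89c68
  after D2: wrote 5B at 0x05 = bb52d89c68
  after D3: wrote 4B at 0x0e = bb52d89c
query mem[0x0a]=0x00, mem[0x06]=0x52, mem[0x09]=0x68, mem[0x0e]=0xbb, mem[0x05]=0xbb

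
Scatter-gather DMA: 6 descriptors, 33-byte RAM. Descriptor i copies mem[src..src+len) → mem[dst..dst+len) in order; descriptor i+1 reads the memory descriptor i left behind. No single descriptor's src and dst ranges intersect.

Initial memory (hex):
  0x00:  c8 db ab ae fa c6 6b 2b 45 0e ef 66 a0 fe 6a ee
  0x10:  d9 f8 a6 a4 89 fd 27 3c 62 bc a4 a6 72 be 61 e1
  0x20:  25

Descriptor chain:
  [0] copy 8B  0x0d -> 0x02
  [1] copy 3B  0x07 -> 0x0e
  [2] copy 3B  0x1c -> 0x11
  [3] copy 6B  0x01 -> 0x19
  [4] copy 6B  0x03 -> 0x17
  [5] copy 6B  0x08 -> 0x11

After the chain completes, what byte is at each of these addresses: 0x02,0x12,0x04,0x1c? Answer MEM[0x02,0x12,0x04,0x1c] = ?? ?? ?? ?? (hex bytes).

D0: mem[0x02..0x09] <- [fe 6a ee d9 f8 a6 a4 89]
D1: mem[0x0e..0x10] <- [a6 a4 89]
D2: mem[0x11..0x13] <- [72 be 61]
D3: mem[0x19..0x1e] <- [db fe 6a ee d9 f8]
D4: mem[0x17..0x1c] <- [6a ee d9 f8 a6 a4]
D5: mem[0x11..0x16] <- [a4 89 ef 66 a0 fe]
query mem[0x02]=0xfe, mem[0x12]=0x89, mem[0x04]=0xee, mem[0x1c]=0xa4

MEM[0x02,0x12,0x04,0x1c] = fe 89 ee a4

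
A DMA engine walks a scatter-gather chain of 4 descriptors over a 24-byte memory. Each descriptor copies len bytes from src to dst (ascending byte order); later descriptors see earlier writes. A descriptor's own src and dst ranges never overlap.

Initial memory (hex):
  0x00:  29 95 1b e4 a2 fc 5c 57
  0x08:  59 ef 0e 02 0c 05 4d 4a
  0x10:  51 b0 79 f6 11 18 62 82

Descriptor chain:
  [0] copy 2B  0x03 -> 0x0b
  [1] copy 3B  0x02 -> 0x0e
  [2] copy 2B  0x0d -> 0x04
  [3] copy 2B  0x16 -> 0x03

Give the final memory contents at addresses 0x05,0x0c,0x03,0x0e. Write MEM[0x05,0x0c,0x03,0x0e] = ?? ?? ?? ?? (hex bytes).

MEM[0x05,0x0c,0x03,0x0e] = 1b a2 62 1b

  after D0: wrote 2B at 0x0b = e4a2
  after D1: wrote 3B at 0x0e = 1be4a2
  after D2: wrote 2B at 0x04 = 051b
  after D3: wrote 2B at 0x03 = 6282
query mem[0x05]=0x1b, mem[0x0c]=0xa2, mem[0x03]=0x62, mem[0x0e]=0x1b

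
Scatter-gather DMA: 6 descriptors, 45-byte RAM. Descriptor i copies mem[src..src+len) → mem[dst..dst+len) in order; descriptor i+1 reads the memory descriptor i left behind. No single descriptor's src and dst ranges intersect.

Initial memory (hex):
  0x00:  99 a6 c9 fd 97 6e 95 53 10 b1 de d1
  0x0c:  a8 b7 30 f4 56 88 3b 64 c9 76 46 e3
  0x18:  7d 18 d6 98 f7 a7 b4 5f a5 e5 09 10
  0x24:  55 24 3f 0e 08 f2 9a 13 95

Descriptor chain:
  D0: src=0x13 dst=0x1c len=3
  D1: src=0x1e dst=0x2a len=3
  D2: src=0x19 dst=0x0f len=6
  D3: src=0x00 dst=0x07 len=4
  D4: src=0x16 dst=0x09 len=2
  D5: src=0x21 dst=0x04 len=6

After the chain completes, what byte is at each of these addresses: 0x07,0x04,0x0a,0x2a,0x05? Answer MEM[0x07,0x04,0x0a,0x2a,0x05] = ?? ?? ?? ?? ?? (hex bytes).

#0 dst[0x1c+3] := {0x64,0xc9,0x76}
#1 dst[0x2a+3] := {0x76,0x5f,0xa5}
#2 dst[0x0f+6] := {0x18,0xd6,0x98,0x64,0xc9,0x76}
#3 dst[0x07+4] := {0x99,0xa6,0xc9,0xfd}
#4 dst[0x09+2] := {0x46,0xe3}
#5 dst[0x04+6] := {0xe5,0x09,0x10,0x55,0x24,0x3f}
query mem[0x07]=0x55, mem[0x04]=0xe5, mem[0x0a]=0xe3, mem[0x2a]=0x76, mem[0x05]=0x09

MEM[0x07,0x04,0x0a,0x2a,0x05] = 55 e5 e3 76 09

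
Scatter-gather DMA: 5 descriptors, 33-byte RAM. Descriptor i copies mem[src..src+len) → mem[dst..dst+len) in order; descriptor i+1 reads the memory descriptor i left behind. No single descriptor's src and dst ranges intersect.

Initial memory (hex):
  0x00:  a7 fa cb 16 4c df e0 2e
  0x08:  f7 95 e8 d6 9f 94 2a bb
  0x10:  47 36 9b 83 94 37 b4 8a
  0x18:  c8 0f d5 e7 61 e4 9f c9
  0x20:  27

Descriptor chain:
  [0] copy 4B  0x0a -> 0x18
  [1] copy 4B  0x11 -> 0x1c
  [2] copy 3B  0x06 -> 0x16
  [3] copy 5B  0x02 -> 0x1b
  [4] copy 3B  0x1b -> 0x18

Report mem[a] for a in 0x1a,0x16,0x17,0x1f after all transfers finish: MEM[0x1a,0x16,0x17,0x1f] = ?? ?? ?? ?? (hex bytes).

MEM[0x1a,0x16,0x17,0x1f] = 4c e0 2e e0

#0 dst[0x18+4] := {0xe8,0xd6,0x9f,0x94}
#1 dst[0x1c+4] := {0x36,0x9b,0x83,0x94}
#2 dst[0x16+3] := {0xe0,0x2e,0xf7}
#3 dst[0x1b+5] := {0xcb,0x16,0x4c,0xdf,0xe0}
#4 dst[0x18+3] := {0xcb,0x16,0x4c}
query mem[0x1a]=0x4c, mem[0x16]=0xe0, mem[0x17]=0x2e, mem[0x1f]=0xe0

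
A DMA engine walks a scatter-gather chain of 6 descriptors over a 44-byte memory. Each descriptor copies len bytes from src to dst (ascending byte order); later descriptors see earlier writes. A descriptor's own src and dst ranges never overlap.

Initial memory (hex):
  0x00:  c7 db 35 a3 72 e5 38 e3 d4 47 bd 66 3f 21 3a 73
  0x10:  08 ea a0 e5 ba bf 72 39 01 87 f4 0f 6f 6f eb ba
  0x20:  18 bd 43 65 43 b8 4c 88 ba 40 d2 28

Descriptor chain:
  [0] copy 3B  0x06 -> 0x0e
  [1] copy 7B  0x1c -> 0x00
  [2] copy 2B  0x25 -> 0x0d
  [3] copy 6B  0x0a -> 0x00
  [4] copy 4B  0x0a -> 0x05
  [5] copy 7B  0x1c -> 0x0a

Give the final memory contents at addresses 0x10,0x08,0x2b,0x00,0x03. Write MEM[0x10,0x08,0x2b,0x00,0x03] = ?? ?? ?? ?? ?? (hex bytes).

MEM[0x10,0x08,0x2b,0x00,0x03] = 43 b8 28 bd b8

D0: mem[0x0e..0x10] <- [38 e3 d4]
D1: mem[0x00..0x06] <- [6f 6f eb ba 18 bd 43]
D2: mem[0x0d..0x0e] <- [b8 4c]
D3: mem[0x00..0x05] <- [bd 66 3f b8 4c e3]
D4: mem[0x05..0x08] <- [bd 66 3f b8]
D5: mem[0x0a..0x10] <- [6f 6f eb ba 18 bd 43]
query mem[0x10]=0x43, mem[0x08]=0xb8, mem[0x2b]=0x28, mem[0x00]=0xbd, mem[0x03]=0xb8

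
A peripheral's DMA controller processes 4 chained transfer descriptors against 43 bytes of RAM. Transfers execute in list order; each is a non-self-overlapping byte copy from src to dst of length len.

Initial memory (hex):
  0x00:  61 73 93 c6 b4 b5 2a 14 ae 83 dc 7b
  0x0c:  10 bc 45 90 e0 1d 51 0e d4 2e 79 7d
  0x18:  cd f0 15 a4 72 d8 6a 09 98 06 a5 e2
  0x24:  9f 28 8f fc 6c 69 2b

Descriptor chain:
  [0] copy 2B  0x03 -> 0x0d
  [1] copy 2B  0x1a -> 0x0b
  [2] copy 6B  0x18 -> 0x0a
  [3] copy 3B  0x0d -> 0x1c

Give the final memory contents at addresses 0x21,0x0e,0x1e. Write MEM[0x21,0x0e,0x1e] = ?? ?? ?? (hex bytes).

MEM[0x21,0x0e,0x1e] = 06 72 d8

  after D0: wrote 2B at 0x0d = c6b4
  after D1: wrote 2B at 0x0b = 15a4
  after D2: wrote 6B at 0x0a = cdf015a472d8
  after D3: wrote 3B at 0x1c = a472d8
query mem[0x21]=0x06, mem[0x0e]=0x72, mem[0x1e]=0xd8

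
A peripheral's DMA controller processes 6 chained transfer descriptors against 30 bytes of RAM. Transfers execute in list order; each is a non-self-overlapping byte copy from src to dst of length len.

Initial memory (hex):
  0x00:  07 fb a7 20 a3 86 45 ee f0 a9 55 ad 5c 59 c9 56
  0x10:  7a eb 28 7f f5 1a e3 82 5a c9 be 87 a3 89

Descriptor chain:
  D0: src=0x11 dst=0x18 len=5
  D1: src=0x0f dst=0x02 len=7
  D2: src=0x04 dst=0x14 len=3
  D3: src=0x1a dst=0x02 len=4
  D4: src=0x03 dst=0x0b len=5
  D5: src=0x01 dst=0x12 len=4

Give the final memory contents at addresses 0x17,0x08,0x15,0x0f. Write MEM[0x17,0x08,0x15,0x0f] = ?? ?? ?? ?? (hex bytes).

#0 dst[0x18+5] := {0xeb,0x28,0x7f,0xf5,0x1a}
#1 dst[0x02+7] := {0x56,0x7a,0xeb,0x28,0x7f,0xf5,0x1a}
#2 dst[0x14+3] := {0xeb,0x28,0x7f}
#3 dst[0x02+4] := {0x7f,0xf5,0x1a,0x89}
#4 dst[0x0b+5] := {0xf5,0x1a,0x89,0x7f,0xf5}
#5 dst[0x12+4] := {0xfb,0x7f,0xf5,0x1a}
query mem[0x17]=0x82, mem[0x08]=0x1a, mem[0x15]=0x1a, mem[0x0f]=0xf5

MEM[0x17,0x08,0x15,0x0f] = 82 1a 1a f5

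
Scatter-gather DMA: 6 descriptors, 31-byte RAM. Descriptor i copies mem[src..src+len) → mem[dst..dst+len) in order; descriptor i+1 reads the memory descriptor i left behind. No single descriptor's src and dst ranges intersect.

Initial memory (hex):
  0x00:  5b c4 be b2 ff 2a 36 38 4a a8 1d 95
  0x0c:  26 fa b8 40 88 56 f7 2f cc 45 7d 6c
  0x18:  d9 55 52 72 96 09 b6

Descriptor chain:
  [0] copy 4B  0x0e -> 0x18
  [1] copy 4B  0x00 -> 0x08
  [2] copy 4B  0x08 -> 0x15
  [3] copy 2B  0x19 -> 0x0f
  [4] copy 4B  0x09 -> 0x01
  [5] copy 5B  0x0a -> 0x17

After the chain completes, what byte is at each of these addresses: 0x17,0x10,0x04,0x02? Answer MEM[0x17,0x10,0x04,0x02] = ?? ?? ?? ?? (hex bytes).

[0] 0x0e->0x18 len=4 : b8 40 88 56
[1] 0x00->0x08 len=4 : 5b c4 be b2
[2] 0x08->0x15 len=4 : 5b c4 be b2
[3] 0x19->0x0f len=2 : 40 88
[4] 0x09->0x01 len=4 : c4 be b2 26
[5] 0x0a->0x17 len=5 : be b2 26 fa b8
query mem[0x17]=0xbe, mem[0x10]=0x88, mem[0x04]=0x26, mem[0x02]=0xbe

MEM[0x17,0x10,0x04,0x02] = be 88 26 be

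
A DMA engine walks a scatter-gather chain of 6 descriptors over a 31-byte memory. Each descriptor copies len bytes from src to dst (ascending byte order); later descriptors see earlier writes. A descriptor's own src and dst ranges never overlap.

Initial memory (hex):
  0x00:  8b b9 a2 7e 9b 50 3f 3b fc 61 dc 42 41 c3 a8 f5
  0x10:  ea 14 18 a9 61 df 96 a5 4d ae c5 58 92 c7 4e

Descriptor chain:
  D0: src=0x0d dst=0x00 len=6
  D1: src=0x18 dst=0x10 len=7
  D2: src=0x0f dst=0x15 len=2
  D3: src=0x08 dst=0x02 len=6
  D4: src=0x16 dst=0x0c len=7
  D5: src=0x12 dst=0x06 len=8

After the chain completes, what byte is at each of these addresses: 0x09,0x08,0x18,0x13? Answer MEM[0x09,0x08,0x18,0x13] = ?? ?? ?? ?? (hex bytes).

[0] 0x0d->0x00 len=6 : c3 a8 f5 ea 14 18
[1] 0x18->0x10 len=7 : 4d ae c5 58 92 c7 4e
[2] 0x0f->0x15 len=2 : f5 4d
[3] 0x08->0x02 len=6 : fc 61 dc 42 41 c3
[4] 0x16->0x0c len=7 : 4d a5 4d ae c5 58 92
[5] 0x12->0x06 len=8 : 92 58 92 f5 4d a5 4d ae
query mem[0x09]=0xf5, mem[0x08]=0x92, mem[0x18]=0x4d, mem[0x13]=0x58

MEM[0x09,0x08,0x18,0x13] = f5 92 4d 58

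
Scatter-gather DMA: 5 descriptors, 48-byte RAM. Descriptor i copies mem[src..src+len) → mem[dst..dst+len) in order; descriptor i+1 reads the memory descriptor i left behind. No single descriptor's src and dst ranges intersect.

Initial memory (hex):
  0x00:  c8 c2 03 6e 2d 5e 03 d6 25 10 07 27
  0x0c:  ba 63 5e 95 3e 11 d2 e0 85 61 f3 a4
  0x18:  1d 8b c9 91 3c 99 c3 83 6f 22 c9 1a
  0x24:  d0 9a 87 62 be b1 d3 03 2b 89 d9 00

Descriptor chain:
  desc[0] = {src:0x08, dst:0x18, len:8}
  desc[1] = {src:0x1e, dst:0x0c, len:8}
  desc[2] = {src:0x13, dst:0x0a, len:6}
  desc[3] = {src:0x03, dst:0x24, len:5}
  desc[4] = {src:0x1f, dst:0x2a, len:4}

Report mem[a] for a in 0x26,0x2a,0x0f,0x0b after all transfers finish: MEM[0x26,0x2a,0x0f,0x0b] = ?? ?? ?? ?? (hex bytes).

#0 dst[0x18+8] := {0x25,0x10,0x07,0x27,0xba,0x63,0x5e,0x95}
#1 dst[0x0c+8] := {0x5e,0x95,0x6f,0x22,0xc9,0x1a,0xd0,0x9a}
#2 dst[0x0a+6] := {0x9a,0x85,0x61,0xf3,0xa4,0x25}
#3 dst[0x24+5] := {0x6e,0x2d,0x5e,0x03,0xd6}
#4 dst[0x2a+4] := {0x95,0x6f,0x22,0xc9}
query mem[0x26]=0x5e, mem[0x2a]=0x95, mem[0x0f]=0x25, mem[0x0b]=0x85

MEM[0x26,0x2a,0x0f,0x0b] = 5e 95 25 85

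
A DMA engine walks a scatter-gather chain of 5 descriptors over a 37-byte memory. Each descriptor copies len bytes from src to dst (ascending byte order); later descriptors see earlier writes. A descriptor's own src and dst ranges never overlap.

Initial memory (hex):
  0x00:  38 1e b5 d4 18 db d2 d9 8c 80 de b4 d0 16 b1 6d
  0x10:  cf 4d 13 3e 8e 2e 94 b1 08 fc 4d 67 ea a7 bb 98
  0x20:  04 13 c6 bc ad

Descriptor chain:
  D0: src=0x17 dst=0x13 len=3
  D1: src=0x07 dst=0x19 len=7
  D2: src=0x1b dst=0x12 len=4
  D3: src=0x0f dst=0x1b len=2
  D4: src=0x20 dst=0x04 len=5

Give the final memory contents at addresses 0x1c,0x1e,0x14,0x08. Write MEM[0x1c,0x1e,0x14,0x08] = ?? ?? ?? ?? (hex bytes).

D0: mem[0x13..0x15] <- [b1 08 fc]
D1: mem[0x19..0x1f] <- [d9 8c 80 de b4 d0 16]
D2: mem[0x12..0x15] <- [80 de b4 d0]
D3: mem[0x1b..0x1c] <- [6d cf]
D4: mem[0x04..0x08] <- [04 13 c6 bc ad]
query mem[0x1c]=0xcf, mem[0x1e]=0xd0, mem[0x14]=0xb4, mem[0x08]=0xad

MEM[0x1c,0x1e,0x14,0x08] = cf d0 b4 ad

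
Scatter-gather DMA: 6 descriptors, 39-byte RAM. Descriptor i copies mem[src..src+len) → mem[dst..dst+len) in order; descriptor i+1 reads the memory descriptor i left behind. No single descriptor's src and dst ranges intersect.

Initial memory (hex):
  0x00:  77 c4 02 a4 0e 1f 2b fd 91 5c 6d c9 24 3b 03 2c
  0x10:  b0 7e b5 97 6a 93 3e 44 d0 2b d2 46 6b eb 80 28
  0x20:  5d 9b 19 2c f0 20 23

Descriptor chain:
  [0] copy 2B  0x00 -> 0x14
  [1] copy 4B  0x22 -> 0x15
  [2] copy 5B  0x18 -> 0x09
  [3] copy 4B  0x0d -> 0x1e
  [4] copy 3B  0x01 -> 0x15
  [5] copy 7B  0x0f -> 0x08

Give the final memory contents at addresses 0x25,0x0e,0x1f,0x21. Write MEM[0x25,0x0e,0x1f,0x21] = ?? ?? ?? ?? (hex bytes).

  after D0: wrote 2B at 0x14 = 77c4
  after D1: wrote 4B at 0x15 = 192cf020
  after D2: wrote 5B at 0x09 = 202bd2466b
  after D3: wrote 4B at 0x1e = 6b032cb0
  after D4: wrote 3B at 0x15 = c402a4
  after D5: wrote 7B at 0x08 = 2cb07eb59777c4
query mem[0x25]=0x20, mem[0x0e]=0xc4, mem[0x1f]=0x03, mem[0x21]=0xb0

MEM[0x25,0x0e,0x1f,0x21] = 20 c4 03 b0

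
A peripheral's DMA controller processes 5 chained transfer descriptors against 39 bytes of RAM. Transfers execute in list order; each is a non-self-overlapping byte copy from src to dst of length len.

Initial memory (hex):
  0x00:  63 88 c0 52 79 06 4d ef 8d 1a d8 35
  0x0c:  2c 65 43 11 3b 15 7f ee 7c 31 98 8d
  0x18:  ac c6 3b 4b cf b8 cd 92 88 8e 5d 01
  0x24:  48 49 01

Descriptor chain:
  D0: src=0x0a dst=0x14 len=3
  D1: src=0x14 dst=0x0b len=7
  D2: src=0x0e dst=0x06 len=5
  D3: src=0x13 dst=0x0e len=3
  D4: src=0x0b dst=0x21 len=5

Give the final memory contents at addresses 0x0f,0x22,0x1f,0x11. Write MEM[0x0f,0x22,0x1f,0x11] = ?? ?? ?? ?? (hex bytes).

MEM[0x0f,0x22,0x1f,0x11] = d8 35 92 3b

D0: mem[0x14..0x16] <- [d8 35 2c]
D1: mem[0x0b..0x11] <- [d8 35 2c 8d ac c6 3b]
D2: mem[0x06..0x0a] <- [8d ac c6 3b 7f]
D3: mem[0x0e..0x10] <- [ee d8 35]
D4: mem[0x21..0x25] <- [d8 35 2c ee d8]
query mem[0x0f]=0xd8, mem[0x22]=0x35, mem[0x1f]=0x92, mem[0x11]=0x3b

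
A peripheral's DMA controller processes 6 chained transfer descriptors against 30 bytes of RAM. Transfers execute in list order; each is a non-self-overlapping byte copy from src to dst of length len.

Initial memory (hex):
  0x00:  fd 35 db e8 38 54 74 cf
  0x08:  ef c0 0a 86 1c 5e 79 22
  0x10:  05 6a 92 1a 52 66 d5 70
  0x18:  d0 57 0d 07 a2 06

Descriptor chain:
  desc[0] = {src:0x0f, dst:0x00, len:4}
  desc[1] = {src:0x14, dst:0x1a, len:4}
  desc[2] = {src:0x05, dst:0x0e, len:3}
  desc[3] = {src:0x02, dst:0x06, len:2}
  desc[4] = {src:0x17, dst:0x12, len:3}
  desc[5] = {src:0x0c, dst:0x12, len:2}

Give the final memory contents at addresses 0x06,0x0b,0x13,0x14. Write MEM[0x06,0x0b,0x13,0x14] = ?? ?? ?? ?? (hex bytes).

MEM[0x06,0x0b,0x13,0x14] = 6a 86 5e 57

#0 dst[0x00+4] := {0x22,0x05,0x6a,0x92}
#1 dst[0x1a+4] := {0x52,0x66,0xd5,0x70}
#2 dst[0x0e+3] := {0x54,0x74,0xcf}
#3 dst[0x06+2] := {0x6a,0x92}
#4 dst[0x12+3] := {0x70,0xd0,0x57}
#5 dst[0x12+2] := {0x1c,0x5e}
query mem[0x06]=0x6a, mem[0x0b]=0x86, mem[0x13]=0x5e, mem[0x14]=0x57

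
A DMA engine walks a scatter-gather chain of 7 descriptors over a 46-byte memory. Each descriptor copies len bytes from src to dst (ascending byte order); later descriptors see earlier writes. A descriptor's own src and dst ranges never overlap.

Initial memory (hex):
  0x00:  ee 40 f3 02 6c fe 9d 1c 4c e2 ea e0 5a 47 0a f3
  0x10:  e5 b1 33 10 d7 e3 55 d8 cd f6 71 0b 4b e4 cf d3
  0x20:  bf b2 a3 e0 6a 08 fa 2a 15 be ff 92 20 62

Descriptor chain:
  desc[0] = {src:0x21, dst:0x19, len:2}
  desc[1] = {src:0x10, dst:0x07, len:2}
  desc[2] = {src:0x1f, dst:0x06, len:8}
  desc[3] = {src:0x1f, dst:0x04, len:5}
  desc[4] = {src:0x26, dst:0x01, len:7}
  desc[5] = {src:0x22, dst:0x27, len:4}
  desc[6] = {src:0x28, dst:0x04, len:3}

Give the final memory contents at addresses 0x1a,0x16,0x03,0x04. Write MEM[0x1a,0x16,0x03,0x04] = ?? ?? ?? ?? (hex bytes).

#0 dst[0x19+2] := {0xb2,0xa3}
#1 dst[0x07+2] := {0xe5,0xb1}
#2 dst[0x06+8] := {0xd3,0xbf,0xb2,0xa3,0xe0,0x6a,0x08,0xfa}
#3 dst[0x04+5] := {0xd3,0xbf,0xb2,0xa3,0xe0}
#4 dst[0x01+7] := {0xfa,0x2a,0x15,0xbe,0xff,0x92,0x20}
#5 dst[0x27+4] := {0xa3,0xe0,0x6a,0x08}
#6 dst[0x04+3] := {0xe0,0x6a,0x08}
query mem[0x1a]=0xa3, mem[0x16]=0x55, mem[0x03]=0x15, mem[0x04]=0xe0

MEM[0x1a,0x16,0x03,0x04] = a3 55 15 e0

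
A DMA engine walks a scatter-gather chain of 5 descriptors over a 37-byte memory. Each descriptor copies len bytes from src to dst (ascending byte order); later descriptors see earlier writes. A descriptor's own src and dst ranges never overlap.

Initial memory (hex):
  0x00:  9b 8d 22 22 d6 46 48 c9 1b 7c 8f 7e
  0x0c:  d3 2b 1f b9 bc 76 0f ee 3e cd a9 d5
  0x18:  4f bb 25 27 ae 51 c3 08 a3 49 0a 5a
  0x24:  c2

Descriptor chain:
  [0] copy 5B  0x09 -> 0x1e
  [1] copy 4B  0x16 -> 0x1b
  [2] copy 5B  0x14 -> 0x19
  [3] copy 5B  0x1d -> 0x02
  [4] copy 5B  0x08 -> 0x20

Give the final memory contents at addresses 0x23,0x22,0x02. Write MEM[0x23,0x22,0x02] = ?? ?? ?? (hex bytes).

#0 dst[0x1e+5] := {0x7c,0x8f,0x7e,0xd3,0x2b}
#1 dst[0x1b+4] := {0xa9,0xd5,0x4f,0xbb}
#2 dst[0x19+5] := {0x3e,0xcd,0xa9,0xd5,0x4f}
#3 dst[0x02+5] := {0x4f,0xbb,0x8f,0x7e,0xd3}
#4 dst[0x20+5] := {0x1b,0x7c,0x8f,0x7e,0xd3}
query mem[0x23]=0x7e, mem[0x22]=0x8f, mem[0x02]=0x4f

MEM[0x23,0x22,0x02] = 7e 8f 4f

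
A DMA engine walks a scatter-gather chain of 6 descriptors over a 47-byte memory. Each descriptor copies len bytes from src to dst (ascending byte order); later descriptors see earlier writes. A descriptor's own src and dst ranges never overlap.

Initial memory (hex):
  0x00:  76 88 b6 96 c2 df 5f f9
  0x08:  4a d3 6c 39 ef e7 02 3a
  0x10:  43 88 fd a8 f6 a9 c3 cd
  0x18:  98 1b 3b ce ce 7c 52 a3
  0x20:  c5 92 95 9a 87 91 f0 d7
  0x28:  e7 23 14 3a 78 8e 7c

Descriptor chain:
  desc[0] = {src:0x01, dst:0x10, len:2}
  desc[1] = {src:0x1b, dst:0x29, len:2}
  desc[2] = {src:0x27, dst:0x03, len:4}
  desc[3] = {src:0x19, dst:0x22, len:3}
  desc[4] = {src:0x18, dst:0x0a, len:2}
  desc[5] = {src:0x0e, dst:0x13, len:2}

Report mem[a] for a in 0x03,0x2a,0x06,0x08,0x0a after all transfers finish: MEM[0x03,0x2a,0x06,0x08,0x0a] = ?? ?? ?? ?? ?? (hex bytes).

MEM[0x03,0x2a,0x06,0x08,0x0a] = d7 ce ce 4a 98

[0] 0x01->0x10 len=2 : 88 b6
[1] 0x1b->0x29 len=2 : ce ce
[2] 0x27->0x03 len=4 : d7 e7 ce ce
[3] 0x19->0x22 len=3 : 1b 3b ce
[4] 0x18->0x0a len=2 : 98 1b
[5] 0x0e->0x13 len=2 : 02 3a
query mem[0x03]=0xd7, mem[0x2a]=0xce, mem[0x06]=0xce, mem[0x08]=0x4a, mem[0x0a]=0x98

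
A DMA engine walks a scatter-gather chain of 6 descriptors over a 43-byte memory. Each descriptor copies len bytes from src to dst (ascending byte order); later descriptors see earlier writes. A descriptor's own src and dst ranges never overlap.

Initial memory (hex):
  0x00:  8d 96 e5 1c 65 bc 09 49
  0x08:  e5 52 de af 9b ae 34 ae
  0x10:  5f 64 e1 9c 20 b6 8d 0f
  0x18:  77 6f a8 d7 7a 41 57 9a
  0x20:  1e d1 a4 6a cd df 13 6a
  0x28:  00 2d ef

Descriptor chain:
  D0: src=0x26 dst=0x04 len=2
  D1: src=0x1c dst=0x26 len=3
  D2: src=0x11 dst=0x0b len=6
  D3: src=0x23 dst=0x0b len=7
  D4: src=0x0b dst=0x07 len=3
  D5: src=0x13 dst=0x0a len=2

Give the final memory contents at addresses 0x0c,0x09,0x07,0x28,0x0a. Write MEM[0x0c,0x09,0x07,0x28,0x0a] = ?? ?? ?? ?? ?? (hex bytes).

#0 dst[0x04+2] := {0x13,0x6a}
#1 dst[0x26+3] := {0x7a,0x41,0x57}
#2 dst[0x0b+6] := {0x64,0xe1,0x9c,0x20,0xb6,0x8d}
#3 dst[0x0b+7] := {0x6a,0xcd,0xdf,0x7a,0x41,0x57,0x2d}
#4 dst[0x07+3] := {0x6a,0xcd,0xdf}
#5 dst[0x0a+2] := {0x9c,0x20}
query mem[0x0c]=0xcd, mem[0x09]=0xdf, mem[0x07]=0x6a, mem[0x28]=0x57, mem[0x0a]=0x9c

MEM[0x0c,0x09,0x07,0x28,0x0a] = cd df 6a 57 9c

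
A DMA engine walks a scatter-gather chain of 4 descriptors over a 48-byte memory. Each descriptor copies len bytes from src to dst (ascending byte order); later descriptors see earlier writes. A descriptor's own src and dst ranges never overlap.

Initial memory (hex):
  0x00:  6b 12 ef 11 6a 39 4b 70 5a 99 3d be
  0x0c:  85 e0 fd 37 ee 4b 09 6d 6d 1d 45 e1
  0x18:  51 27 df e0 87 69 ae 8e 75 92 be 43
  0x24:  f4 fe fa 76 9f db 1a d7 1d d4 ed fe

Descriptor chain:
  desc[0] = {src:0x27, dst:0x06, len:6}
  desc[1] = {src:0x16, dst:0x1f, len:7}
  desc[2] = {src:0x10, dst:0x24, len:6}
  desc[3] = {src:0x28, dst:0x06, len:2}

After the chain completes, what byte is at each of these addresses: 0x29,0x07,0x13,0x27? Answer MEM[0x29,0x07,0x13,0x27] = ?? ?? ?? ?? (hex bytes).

MEM[0x29,0x07,0x13,0x27] = 1d 1d 6d 6d

#0 dst[0x06+6] := {0x76,0x9f,0xdb,0x1a,0xd7,0x1d}
#1 dst[0x1f+7] := {0x45,0xe1,0x51,0x27,0xdf,0xe0,0x87}
#2 dst[0x24+6] := {0xee,0x4b,0x09,0x6d,0x6d,0x1d}
#3 dst[0x06+2] := {0x6d,0x1d}
query mem[0x29]=0x1d, mem[0x07]=0x1d, mem[0x13]=0x6d, mem[0x27]=0x6d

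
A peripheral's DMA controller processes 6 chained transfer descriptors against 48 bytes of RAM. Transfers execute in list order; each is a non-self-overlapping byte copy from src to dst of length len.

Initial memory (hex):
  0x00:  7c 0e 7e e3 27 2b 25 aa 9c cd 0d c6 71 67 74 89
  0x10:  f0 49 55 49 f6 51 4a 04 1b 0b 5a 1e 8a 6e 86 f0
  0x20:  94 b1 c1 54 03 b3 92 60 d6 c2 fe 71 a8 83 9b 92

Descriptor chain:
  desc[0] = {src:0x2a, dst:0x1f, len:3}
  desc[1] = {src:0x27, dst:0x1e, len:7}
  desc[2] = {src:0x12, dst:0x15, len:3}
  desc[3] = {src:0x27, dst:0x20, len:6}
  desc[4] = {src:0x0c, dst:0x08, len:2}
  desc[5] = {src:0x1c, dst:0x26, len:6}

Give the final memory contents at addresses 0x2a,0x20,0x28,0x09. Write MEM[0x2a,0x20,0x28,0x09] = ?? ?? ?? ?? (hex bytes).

MEM[0x2a,0x20,0x28,0x09] = 60 60 60 67

  after D0: wrote 3B at 0x1f = fe71a8
  after D1: wrote 7B at 0x1e = 60d6c2fe71a883
  after D2: wrote 3B at 0x15 = 5549f6
  after D3: wrote 6B at 0x20 = 60d6c2fe71a8
  after D4: wrote 2B at 0x08 = 7167
  after D5: wrote 6B at 0x26 = 8a6e60d660d6
query mem[0x2a]=0x60, mem[0x20]=0x60, mem[0x28]=0x60, mem[0x09]=0x67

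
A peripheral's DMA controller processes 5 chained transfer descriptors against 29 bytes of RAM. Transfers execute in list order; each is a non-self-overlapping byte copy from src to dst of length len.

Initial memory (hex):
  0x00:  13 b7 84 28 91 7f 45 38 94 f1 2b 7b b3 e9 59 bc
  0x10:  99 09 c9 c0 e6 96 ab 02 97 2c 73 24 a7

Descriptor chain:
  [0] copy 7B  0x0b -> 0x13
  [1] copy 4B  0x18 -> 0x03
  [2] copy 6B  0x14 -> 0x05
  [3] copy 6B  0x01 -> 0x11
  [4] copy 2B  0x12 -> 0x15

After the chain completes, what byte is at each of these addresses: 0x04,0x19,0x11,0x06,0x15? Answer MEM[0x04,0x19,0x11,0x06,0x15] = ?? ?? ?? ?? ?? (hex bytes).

MEM[0x04,0x19,0x11,0x06,0x15] = 09 09 b7 e9 84

[0] 0x0b->0x13 len=7 : 7b b3 e9 59 bc 99 09
[1] 0x18->0x03 len=4 : 99 09 73 24
[2] 0x14->0x05 len=6 : b3 e9 59 bc 99 09
[3] 0x01->0x11 len=6 : b7 84 99 09 b3 e9
[4] 0x12->0x15 len=2 : 84 99
query mem[0x04]=0x09, mem[0x19]=0x09, mem[0x11]=0xb7, mem[0x06]=0xe9, mem[0x15]=0x84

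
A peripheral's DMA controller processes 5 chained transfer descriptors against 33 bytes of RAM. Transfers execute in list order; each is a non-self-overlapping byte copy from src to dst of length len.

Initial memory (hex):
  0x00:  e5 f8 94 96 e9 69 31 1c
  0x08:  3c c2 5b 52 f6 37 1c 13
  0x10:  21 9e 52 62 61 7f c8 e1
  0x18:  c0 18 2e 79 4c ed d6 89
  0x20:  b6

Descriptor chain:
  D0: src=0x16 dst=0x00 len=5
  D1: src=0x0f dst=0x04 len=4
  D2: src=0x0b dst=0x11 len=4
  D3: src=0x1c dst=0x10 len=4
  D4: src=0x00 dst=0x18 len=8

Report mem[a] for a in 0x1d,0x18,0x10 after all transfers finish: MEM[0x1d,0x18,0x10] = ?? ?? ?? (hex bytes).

#0 dst[0x00+5] := {0xc8,0xe1,0xc0,0x18,0x2e}
#1 dst[0x04+4] := {0x13,0x21,0x9e,0x52}
#2 dst[0x11+4] := {0x52,0xf6,0x37,0x1c}
#3 dst[0x10+4] := {0x4c,0xed,0xd6,0x89}
#4 dst[0x18+8] := {0xc8,0xe1,0xc0,0x18,0x13,0x21,0x9e,0x52}
query mem[0x1d]=0x21, mem[0x18]=0xc8, mem[0x10]=0x4c

MEM[0x1d,0x18,0x10] = 21 c8 4c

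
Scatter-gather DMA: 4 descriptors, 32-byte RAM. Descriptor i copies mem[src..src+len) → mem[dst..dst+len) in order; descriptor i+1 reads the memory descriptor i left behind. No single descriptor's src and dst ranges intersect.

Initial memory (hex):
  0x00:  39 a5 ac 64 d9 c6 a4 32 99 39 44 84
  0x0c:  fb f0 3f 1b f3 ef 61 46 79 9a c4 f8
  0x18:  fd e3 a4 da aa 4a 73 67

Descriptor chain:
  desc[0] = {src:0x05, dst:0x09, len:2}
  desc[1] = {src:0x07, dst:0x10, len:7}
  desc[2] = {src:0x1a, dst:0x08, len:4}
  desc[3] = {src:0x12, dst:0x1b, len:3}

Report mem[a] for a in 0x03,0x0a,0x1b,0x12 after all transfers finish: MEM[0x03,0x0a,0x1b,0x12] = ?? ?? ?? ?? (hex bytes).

[0] 0x05->0x09 len=2 : c6 a4
[1] 0x07->0x10 len=7 : 32 99 c6 a4 84 fb f0
[2] 0x1a->0x08 len=4 : a4 da aa 4a
[3] 0x12->0x1b len=3 : c6 a4 84
query mem[0x03]=0x64, mem[0x0a]=0xaa, mem[0x1b]=0xc6, mem[0x12]=0xc6

MEM[0x03,0x0a,0x1b,0x12] = 64 aa c6 c6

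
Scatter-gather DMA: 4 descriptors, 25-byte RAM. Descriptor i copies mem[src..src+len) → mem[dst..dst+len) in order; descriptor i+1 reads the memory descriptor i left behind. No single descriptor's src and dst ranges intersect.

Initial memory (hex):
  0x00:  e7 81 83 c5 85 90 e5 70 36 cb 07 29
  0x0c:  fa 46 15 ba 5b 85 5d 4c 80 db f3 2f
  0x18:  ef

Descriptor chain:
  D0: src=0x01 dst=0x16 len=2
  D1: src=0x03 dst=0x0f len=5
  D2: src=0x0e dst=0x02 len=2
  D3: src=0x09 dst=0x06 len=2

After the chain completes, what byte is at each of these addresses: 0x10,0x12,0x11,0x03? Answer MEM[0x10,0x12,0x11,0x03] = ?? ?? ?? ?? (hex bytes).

[0] 0x01->0x16 len=2 : 81 83
[1] 0x03->0x0f len=5 : c5 85 90 e5 70
[2] 0x0e->0x02 len=2 : 15 c5
[3] 0x09->0x06 len=2 : cb 07
query mem[0x10]=0x85, mem[0x12]=0xe5, mem[0x11]=0x90, mem[0x03]=0xc5

MEM[0x10,0x12,0x11,0x03] = 85 e5 90 c5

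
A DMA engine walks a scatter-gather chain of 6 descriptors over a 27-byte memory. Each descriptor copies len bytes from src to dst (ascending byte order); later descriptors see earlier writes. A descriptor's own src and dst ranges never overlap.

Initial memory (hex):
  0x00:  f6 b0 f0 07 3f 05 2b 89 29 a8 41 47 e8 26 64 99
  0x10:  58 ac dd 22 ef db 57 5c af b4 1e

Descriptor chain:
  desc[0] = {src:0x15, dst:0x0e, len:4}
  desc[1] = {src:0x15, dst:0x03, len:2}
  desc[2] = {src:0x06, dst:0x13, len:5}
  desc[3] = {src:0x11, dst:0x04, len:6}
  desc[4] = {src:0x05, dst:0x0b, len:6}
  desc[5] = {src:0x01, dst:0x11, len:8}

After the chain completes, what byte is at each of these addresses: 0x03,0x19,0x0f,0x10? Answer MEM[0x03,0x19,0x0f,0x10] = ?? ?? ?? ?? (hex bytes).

MEM[0x03,0x19,0x0f,0x10] = db b4 a8 41

#0 dst[0x0e+4] := {0xdb,0x57,0x5c,0xaf}
#1 dst[0x03+2] := {0xdb,0x57}
#2 dst[0x13+5] := {0x2b,0x89,0x29,0xa8,0x41}
#3 dst[0x04+6] := {0xaf,0xdd,0x2b,0x89,0x29,0xa8}
#4 dst[0x0b+6] := {0xdd,0x2b,0x89,0x29,0xa8,0x41}
#5 dst[0x11+8] := {0xb0,0xf0,0xdb,0xaf,0xdd,0x2b,0x89,0x29}
query mem[0x03]=0xdb, mem[0x19]=0xb4, mem[0x0f]=0xa8, mem[0x10]=0x41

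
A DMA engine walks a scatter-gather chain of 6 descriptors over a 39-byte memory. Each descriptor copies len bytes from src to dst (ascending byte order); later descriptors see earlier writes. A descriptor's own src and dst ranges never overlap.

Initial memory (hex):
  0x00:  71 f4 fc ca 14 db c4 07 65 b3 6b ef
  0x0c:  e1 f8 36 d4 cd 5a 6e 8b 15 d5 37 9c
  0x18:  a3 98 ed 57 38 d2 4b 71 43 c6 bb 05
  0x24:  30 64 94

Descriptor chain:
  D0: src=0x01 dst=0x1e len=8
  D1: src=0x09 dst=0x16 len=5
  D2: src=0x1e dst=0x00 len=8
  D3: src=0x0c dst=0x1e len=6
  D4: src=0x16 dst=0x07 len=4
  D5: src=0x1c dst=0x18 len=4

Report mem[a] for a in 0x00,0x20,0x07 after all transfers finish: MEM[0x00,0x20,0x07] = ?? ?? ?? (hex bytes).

MEM[0x00,0x20,0x07] = f4 36 b3

D0: mem[0x1e..0x25] <- [f4 fc ca 14 db c4 07 65]
D1: mem[0x16..0x1a] <- [b3 6b ef e1 f8]
D2: mem[0x00..0x07] <- [f4 fc ca 14 db c4 07 65]
D3: mem[0x1e..0x23] <- [e1 f8 36 d4 cd 5a]
D4: mem[0x07..0x0a] <- [b3 6b ef e1]
D5: mem[0x18..0x1b] <- [38 d2 e1 f8]
query mem[0x00]=0xf4, mem[0x20]=0x36, mem[0x07]=0xb3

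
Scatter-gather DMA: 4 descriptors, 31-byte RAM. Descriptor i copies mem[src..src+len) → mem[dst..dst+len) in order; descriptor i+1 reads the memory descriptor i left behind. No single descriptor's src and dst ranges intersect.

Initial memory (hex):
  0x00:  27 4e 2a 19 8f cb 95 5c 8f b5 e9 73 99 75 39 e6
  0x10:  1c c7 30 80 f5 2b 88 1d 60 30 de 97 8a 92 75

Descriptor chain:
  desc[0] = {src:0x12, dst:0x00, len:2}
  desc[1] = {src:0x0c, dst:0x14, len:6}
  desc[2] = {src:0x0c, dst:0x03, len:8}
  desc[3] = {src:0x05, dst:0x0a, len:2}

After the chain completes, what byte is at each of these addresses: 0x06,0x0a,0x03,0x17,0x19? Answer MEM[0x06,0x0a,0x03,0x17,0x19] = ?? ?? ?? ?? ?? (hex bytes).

MEM[0x06,0x0a,0x03,0x17,0x19] = e6 39 99 e6 c7

D0: mem[0x00..0x01] <- [30 80]
D1: mem[0x14..0x19] <- [99 75 39 e6 1c c7]
D2: mem[0x03..0x0a] <- [99 75 39 e6 1c c7 30 80]
D3: mem[0x0a..0x0b] <- [39 e6]
query mem[0x06]=0xe6, mem[0x0a]=0x39, mem[0x03]=0x99, mem[0x17]=0xe6, mem[0x19]=0xc7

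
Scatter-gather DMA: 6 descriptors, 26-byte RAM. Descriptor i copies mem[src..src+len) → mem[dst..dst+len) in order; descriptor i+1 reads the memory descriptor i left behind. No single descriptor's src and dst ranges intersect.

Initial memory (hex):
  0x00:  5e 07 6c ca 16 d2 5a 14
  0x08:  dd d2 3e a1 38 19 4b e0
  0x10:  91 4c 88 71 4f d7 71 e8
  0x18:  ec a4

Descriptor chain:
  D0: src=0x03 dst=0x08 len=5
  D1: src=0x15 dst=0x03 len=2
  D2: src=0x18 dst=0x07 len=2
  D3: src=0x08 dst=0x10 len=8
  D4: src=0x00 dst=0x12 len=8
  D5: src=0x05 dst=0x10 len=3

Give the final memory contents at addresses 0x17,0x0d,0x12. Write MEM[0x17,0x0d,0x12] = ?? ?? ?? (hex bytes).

  after D0: wrote 5B at 0x08 = ca16d25a14
  after D1: wrote 2B at 0x03 = d771
  after D2: wrote 2B at 0x07 = eca4
  after D3: wrote 8B at 0x10 = a416d25a14194be0
  after D4: wrote 8B at 0x12 = 5e076cd771d25aec
  after D5: wrote 3B at 0x10 = d25aec
query mem[0x17]=0xd2, mem[0x0d]=0x19, mem[0x12]=0xec

MEM[0x17,0x0d,0x12] = d2 19 ec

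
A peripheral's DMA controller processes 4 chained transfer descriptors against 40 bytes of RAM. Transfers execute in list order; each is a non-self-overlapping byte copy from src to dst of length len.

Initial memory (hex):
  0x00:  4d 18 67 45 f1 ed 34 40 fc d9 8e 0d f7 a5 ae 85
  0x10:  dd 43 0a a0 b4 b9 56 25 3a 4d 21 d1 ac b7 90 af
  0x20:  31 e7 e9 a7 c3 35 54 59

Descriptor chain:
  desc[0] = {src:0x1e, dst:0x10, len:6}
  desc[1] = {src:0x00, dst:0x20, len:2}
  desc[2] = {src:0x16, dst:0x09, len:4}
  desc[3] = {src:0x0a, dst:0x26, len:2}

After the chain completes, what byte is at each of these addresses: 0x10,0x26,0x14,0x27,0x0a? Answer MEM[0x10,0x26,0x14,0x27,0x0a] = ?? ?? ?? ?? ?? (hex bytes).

MEM[0x10,0x26,0x14,0x27,0x0a] = 90 25 e9 3a 25

[0] 0x1e->0x10 len=6 : 90 af 31 e7 e9 a7
[1] 0x00->0x20 len=2 : 4d 18
[2] 0x16->0x09 len=4 : 56 25 3a 4d
[3] 0x0a->0x26 len=2 : 25 3a
query mem[0x10]=0x90, mem[0x26]=0x25, mem[0x14]=0xe9, mem[0x27]=0x3a, mem[0x0a]=0x25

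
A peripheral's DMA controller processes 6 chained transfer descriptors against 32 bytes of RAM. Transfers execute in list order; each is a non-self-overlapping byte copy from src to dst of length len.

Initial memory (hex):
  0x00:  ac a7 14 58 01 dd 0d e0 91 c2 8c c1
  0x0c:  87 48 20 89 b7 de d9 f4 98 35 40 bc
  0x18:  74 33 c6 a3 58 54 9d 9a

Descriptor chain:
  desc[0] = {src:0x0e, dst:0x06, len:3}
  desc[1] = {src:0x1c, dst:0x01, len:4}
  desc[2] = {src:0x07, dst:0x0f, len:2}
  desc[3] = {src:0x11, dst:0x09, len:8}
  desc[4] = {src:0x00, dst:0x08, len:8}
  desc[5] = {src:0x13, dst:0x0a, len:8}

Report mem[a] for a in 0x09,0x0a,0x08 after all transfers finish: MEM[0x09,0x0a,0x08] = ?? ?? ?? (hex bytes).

MEM[0x09,0x0a,0x08] = 58 f4 ac

#0 dst[0x06+3] := {0x20,0x89,0xb7}
#1 dst[0x01+4] := {0x58,0x54,0x9d,0x9a}
#2 dst[0x0f+2] := {0x89,0xb7}
#3 dst[0x09+8] := {0xde,0xd9,0xf4,0x98,0x35,0x40,0xbc,0x74}
#4 dst[0x08+8] := {0xac,0x58,0x54,0x9d,0x9a,0xdd,0x20,0x89}
#5 dst[0x0a+8] := {0xf4,0x98,0x35,0x40,0xbc,0x74,0x33,0xc6}
query mem[0x09]=0x58, mem[0x0a]=0xf4, mem[0x08]=0xac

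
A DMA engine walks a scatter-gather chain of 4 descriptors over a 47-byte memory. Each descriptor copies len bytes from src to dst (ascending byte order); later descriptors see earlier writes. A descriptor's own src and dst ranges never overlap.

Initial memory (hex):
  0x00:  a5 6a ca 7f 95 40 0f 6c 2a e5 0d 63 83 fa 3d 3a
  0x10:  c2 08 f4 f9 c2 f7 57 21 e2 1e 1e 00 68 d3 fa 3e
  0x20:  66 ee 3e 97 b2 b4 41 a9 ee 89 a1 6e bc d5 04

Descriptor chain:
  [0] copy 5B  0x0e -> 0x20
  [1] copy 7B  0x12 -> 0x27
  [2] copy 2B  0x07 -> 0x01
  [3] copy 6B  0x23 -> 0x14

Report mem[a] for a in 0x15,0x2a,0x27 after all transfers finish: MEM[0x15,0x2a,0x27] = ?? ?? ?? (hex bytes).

MEM[0x15,0x2a,0x27] = f4 f7 f4

  after D0: wrote 5B at 0x20 = 3d3ac208f4
  after D1: wrote 7B at 0x27 = f4f9c2f75721e2
  after D2: wrote 2B at 0x01 = 6c2a
  after D3: wrote 6B at 0x14 = 08f4b441f4f9
query mem[0x15]=0xf4, mem[0x2a]=0xf7, mem[0x27]=0xf4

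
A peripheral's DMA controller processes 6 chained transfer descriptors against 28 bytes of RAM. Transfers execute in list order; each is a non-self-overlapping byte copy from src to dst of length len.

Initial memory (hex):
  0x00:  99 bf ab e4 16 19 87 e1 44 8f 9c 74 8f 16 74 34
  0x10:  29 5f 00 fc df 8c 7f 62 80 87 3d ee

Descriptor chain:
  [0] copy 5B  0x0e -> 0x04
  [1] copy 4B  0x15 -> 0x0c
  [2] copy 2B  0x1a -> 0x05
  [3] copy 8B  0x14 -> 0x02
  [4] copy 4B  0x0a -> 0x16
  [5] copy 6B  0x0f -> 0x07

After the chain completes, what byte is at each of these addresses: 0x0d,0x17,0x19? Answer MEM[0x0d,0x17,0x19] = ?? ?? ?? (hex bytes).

MEM[0x0d,0x17,0x19] = 7f 74 7f

  after D0: wrote 5B at 0x04 = 7434295f00
  after D1: wrote 4B at 0x0c = 8c7f6280
  after D2: wrote 2B at 0x05 = 3dee
  after D3: wrote 8B at 0x02 = df8c7f6280873dee
  after D4: wrote 4B at 0x16 = 9c748c7f
  after D5: wrote 6B at 0x07 = 80295f00fcdf
query mem[0x0d]=0x7f, mem[0x17]=0x74, mem[0x19]=0x7f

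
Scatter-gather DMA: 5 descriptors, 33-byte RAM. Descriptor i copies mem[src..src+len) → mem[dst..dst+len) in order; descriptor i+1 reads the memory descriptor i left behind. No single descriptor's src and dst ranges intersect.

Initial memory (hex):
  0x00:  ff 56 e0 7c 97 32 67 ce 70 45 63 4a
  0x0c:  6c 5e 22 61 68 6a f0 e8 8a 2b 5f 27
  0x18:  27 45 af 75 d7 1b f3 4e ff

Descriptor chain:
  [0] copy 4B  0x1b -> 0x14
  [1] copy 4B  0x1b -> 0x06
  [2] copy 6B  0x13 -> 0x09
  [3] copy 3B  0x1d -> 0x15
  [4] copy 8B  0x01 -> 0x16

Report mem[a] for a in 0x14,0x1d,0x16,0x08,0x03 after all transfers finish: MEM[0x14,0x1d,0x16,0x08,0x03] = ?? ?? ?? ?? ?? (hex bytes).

MEM[0x14,0x1d,0x16,0x08,0x03] = 75 1b 56 1b 7c

D0: mem[0x14..0x17] <- [75 d7 1b f3]
D1: mem[0x06..0x09] <- [75 d7 1b f3]
D2: mem[0x09..0x0e] <- [e8 75 d7 1b f3 27]
D3: mem[0x15..0x17] <- [1b f3 4e]
D4: mem[0x16..0x1d] <- [56 e0 7c 97 32 75 d7 1b]
query mem[0x14]=0x75, mem[0x1d]=0x1b, mem[0x16]=0x56, mem[0x08]=0x1b, mem[0x03]=0x7c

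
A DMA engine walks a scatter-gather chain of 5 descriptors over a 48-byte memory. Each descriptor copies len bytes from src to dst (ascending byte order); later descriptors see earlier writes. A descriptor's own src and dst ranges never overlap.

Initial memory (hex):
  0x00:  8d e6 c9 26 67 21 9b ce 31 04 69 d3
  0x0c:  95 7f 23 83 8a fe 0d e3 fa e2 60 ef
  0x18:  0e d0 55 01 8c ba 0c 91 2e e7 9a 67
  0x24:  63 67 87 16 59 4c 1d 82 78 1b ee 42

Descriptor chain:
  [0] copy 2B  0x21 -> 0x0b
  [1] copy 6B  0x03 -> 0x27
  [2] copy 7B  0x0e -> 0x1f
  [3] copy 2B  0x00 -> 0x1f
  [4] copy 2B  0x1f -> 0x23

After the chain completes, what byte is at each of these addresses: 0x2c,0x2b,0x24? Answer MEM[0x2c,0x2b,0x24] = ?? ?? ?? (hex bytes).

MEM[0x2c,0x2b,0x24] = 31 ce e6

D0: mem[0x0b..0x0c] <- [e7 9a]
D1: mem[0x27..0x2c] <- [26 67 21 9b ce 31]
D2: mem[0x1f..0x25] <- [23 83 8a fe 0d e3 fa]
D3: mem[0x1f..0x20] <- [8d e6]
D4: mem[0x23..0x24] <- [8d e6]
query mem[0x2c]=0x31, mem[0x2b]=0xce, mem[0x24]=0xe6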